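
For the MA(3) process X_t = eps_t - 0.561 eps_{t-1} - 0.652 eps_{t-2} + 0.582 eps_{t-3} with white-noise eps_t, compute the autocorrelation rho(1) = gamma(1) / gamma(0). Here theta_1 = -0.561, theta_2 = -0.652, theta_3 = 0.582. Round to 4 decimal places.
\rho(1) = -0.2765

For an MA(q) process with theta_0 = 1, the autocovariance is
  gamma(k) = sigma^2 * sum_{i=0..q-k} theta_i * theta_{i+k},
and rho(k) = gamma(k) / gamma(0). Sigma^2 cancels.
  numerator   = (1)*(-0.561) + (-0.561)*(-0.652) + (-0.652)*(0.582) = -0.574692.
  denominator = (1)^2 + (-0.561)^2 + (-0.652)^2 + (0.582)^2 = 2.078549.
  rho(1) = -0.574692 / 2.078549 = -0.2765.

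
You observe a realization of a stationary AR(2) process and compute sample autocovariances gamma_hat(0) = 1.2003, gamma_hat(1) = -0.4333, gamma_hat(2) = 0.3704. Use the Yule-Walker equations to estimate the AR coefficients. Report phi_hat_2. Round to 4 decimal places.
\hat\phi_{2} = 0.2050

The Yule-Walker equations for an AR(p) process read, in matrix form,
  Gamma_p phi = r_p,   with   (Gamma_p)_{ij} = gamma(|i - j|),
                       (r_p)_i = gamma(i),   i,j = 1..p.
Substitute the sample gammas (Toeplitz matrix and right-hand side of size 2):
  Gamma_p = [[1.2003, -0.4333], [-0.4333, 1.2003]]
  r_p     = [-0.4333, 0.3704]
Written out:
  1.2003 phi_1 - 0.4333 phi_2 = -0.4333
  -0.4333 phi_1 + 1.2003 phi_2 = 0.3704
Solve by Cramer's rule:
  det = gamma(0)^2 - gamma(1)^2 = (1.2003)^2 - (-0.4333)^2 = 1.44072009 - 0.18774889 = 1.2529712
  phi_hat_1 = [gamma(1) gamma(0) - gamma(1) gamma(2)] / det = [(-0.4333)(1.2003) - (-0.4333)(0.3704)] / 1.2529712 = -0.35959567 / 1.2529712 = -0.287
  phi_hat_2 = [gamma(0) gamma(2) - gamma(1)^2] / det = [(1.2003)(0.3704) - (-0.4333)^2] / 1.2529712 = 0.25684223 / 1.2529712 = 0.205
So phi_hat = [-0.2870, 0.2050].
Therefore phi_hat_2 = 0.2050.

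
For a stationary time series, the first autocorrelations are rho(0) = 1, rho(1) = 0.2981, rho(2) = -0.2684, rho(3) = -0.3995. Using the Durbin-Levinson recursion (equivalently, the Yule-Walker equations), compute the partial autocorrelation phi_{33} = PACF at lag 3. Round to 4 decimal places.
\phi_{33} = -0.2221

The PACF at lag k is phi_{kk}, the last component of the solution
to the Yule-Walker system G_k phi = r_k where
  (G_k)_{ij} = rho(|i - j|), (r_k)_i = rho(i), i,j = 1..k.
Equivalently, Durbin-Levinson gives phi_{kk} iteratively:
  phi_{11} = rho(1)
  phi_{kk} = [rho(k) - sum_{j=1..k-1} phi_{k-1,j} rho(k-j)]
            / [1 - sum_{j=1..k-1} phi_{k-1,j} rho(j)],
  phi_{k,j} = phi_{k-1,j} - phi_{kk} phi_{k-1,k-j},  j = 1..k-1.
Step k = 1:
  phi_11 = rho(1) = 0.2981.
Step k = 2:
  phi_22 = [rho(2) - phi_11 rho(1)] / [1 - phi_11 rho(1)] = [-0.2684 - (0.2981)(0.2981)] / [1 - (0.2981)(0.2981)]
         = -0.35726361 / 0.91113639 = -0.392108.
  Update: phi_21 = phi_11 - phi_22 phi_11 = 0.2981 - (-0.392108)(0.2981) = 0.414987.
Step k = 3:
  phi_33 = [rho(3) - phi_21 rho(2) - phi_22 rho(1)] / [1 - phi_21 rho(1) - phi_22 rho(2)]
    numerator   = -0.3995 - (0.414987)(-0.2684) - (-0.392108)(0.2981) = -0.1712301
    denominator = 1 - (0.414987)(0.2981) - (-0.392108)(-0.2684) = 0.77105057
  phi_33 = -0.1712301 / 0.77105057 = -0.2221.
Therefore phi_{33} = -0.2221.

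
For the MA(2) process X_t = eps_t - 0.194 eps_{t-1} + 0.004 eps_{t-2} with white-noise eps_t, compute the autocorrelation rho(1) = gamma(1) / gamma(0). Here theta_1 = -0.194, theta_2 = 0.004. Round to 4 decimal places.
\rho(1) = -0.1877

For an MA(q) process with theta_0 = 1, the autocovariance is
  gamma(k) = sigma^2 * sum_{i=0..q-k} theta_i * theta_{i+k},
and rho(k) = gamma(k) / gamma(0). Sigma^2 cancels.
  numerator   = (1)*(-0.194) + (-0.194)*(0.004) = -0.194776.
  denominator = (1)^2 + (-0.194)^2 + (0.004)^2 = 1.037652.
  rho(1) = -0.194776 / 1.037652 = -0.1877.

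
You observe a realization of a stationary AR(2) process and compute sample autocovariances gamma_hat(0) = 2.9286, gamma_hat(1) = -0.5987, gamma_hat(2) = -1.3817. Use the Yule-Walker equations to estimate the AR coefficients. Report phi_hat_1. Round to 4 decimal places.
\hat\phi_{1} = -0.3140

The Yule-Walker equations for an AR(p) process read, in matrix form,
  Gamma_p phi = r_p,   with   (Gamma_p)_{ij} = gamma(|i - j|),
                       (r_p)_i = gamma(i),   i,j = 1..p.
Substitute the sample gammas (Toeplitz matrix and right-hand side of size 2):
  Gamma_p = [[2.9286, -0.5987], [-0.5987, 2.9286]]
  r_p     = [-0.5987, -1.3817]
Written out:
  2.9286 phi_1 - 0.5987 phi_2 = -0.5987
  -0.5987 phi_1 + 2.9286 phi_2 = -1.3817
Solve by Cramer's rule:
  det = gamma(0)^2 - gamma(1)^2 = (2.9286)^2 - (-0.5987)^2 = 8.57669796 - 0.35844169 = 8.21825627
  phi_hat_1 = [gamma(1) gamma(0) - gamma(1) gamma(2)] / det = [(-0.5987)(2.9286) - (-0.5987)(-1.3817)] / 8.21825627 = -2.58057661 / 8.21825627 = -0.314
  phi_hat_2 = [gamma(0) gamma(2) - gamma(1)^2] / det = [(2.9286)(-1.3817) - (-0.5987)^2] / 8.21825627 = -4.40488831 / 8.21825627 = -0.536
So phi_hat = [-0.3140, -0.5360].
Therefore phi_hat_1 = -0.3140.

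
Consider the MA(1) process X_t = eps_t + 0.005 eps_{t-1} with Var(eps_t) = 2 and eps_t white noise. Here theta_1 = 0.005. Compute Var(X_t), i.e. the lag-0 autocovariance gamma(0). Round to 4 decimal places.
\gamma(0) = 2.0001

For an MA(q) process X_t = eps_t + sum_i theta_i eps_{t-i} with
Var(eps_t) = sigma^2, the variance is
  gamma(0) = sigma^2 * (1 + sum_i theta_i^2).
  sum_i theta_i^2 = (0.005)^2 = 0.000025.
  gamma(0) = 2 * (1 + 0.000025) = 2 * 1.000025 = 2.00005, which rounds to 2.0001.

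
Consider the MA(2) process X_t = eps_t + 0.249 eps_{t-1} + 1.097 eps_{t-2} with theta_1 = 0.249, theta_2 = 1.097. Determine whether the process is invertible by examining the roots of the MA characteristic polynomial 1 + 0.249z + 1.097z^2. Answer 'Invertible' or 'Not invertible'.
\text{Not invertible}

The MA(q) characteristic polynomial is P(z) = 1 + 0.249z + 1.097z^2.
Invertibility requires all roots to lie outside the unit circle, i.e. |z| > 1 for every root.
Set 1 + (0.249) z + (1.097) z^2 = 0, i.e. a z^2 + b z + c = 0 with a = 1.097, b = 0.249, c = 1.
Discriminant D = b^2 - 4ac = (0.249)^2 - 4*(1.097)*1 = 0.062001 - (4.388) = -4.325999.
D < 0, so the roots are the complex-conjugate pair z = (-b +/- i sqrt(-D)) / (2a) = -0.1135 +/- 0.948i.
For a conjugate pair |z|^2 = z * conj(z) = (product of roots) = c/a = 1/(1.097) = 0.911577, so |z| = sqrt(0.911577) = 0.9548 for both roots.
Moduli of all roots: 0.9548, 0.9548.
All moduli strictly greater than 1? No.
Verdict: Not invertible.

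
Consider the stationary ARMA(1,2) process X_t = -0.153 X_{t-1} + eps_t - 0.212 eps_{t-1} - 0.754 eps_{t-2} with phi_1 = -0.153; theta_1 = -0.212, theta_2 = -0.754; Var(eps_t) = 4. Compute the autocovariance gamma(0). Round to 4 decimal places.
\gamma(0) = 6.5293

Multiply the model equation by X_{t-k} and take expectations. With theta_0 = psi_0 = 1 and psi_j the MA(infinity) weights, this gives
  gamma(k) - sum_i phi_i gamma(k-i) = c_k,
  c_k = sigma^2 * sum_{j=k..q} theta_j psi_{j-k}   (c_k = 0 for k > q),
using gamma(-m) = gamma(m).
psi-weights needed (psi_j = theta_j + sum_i phi_i psi_{j-i}):
  psi_1 = theta_1 + phi_1 = -0.212 + (-0.153) = -0.365
  psi_2 = theta_2 + phi_1 psi_1 = -0.754 + (-0.153)(-0.365) = -0.698155
Right-hand sides:
  c_0 = sigma^2 (1 + theta_1 psi_1 + theta_2 psi_2) = 4 * (1 + (-0.212)(-0.365) + (-0.754)(-0.698155)) = 4 * 1.603789 = 6.415155
  c_1 = sigma^2 (theta_1 + theta_2 psi_1) = 4 * (-0.212 + (-0.754)(-0.365)) = 0.25284
  c_2 = sigma^2 theta_2 = 4 * (-0.754) = -3.016
Equations for k = 0 and k = 1 (AR order 1):
  gamma(0) = phi_1 gamma(1) + c_0
  gamma(1) = phi_1 gamma(0) + c_1
Substituting the second into the first: gamma(0) (1 - phi_1^2) = c_0 + phi_1 c_1, so
  gamma(0) = (c_0 + phi_1 c_1) / (1 - phi_1^2) = (6.415155 + (-0.153)(0.25284)) / (1 - (-0.153)^2) = 6.376471 / 0.976591 = 6.529316.
Therefore gamma(0) = 6.5293 (to 4 decimal places).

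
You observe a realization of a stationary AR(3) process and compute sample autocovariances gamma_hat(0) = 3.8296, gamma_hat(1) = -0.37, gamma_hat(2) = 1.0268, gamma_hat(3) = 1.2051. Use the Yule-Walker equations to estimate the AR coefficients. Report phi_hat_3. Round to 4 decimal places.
\hat\phi_{3} = 0.3890

The Yule-Walker equations for an AR(p) process read, in matrix form,
  Gamma_p phi = r_p,   with   (Gamma_p)_{ij} = gamma(|i - j|),
                       (r_p)_i = gamma(i),   i,j = 1..p.
Substitute the sample gammas (Toeplitz matrix and right-hand side of size 3):
  Gamma_p = [[3.8296, -0.37, 1.0268], [-0.37, 3.8296, -0.37], [1.0268, -0.37, 3.8296]]
  r_p     = [-0.37, 1.0268, 1.2051]
Written out (R1..R3):
  (R1) 3.8296 phi_1 - 0.37 phi_2 + 1.0268 phi_3 = -0.37
  (R2) -0.37 phi_1 + 3.8296 phi_2 - 0.37 phi_3 = 1.0268
  (R3) 1.0268 phi_1 - 0.37 phi_2 + 3.8296 phi_3 = 1.2051
Gaussian elimination:
  R2 <- R2 - (-0.37/3.8296) R1 = R2 - (-0.096616) R1:  3.793852 phi_2 - 0.270795 phi_3 = 0.991052
  R3 <- R3 - (1.0268/3.8296) R1 = R3 - (0.268122) R1:  -0.270795 phi_2 + 3.554292 phi_3 = 1.304305
  R3 <- R3 - (-0.270795/3.793852) R2 = R3 - (-0.071377) R2:  3.534964 phi_3 = 1.375044
Back-substitution:
  phi_hat_3 = 1.375044 / 3.534964 = 0.388984
  phi_hat_2 = (0.991052 - (-0.270795)(0.388984)) / 3.793852 = 0.28899
  phi_hat_1 = (-0.37 - (-0.37)(0.28899) - (1.0268)(0.388984)) / 3.8296 = -0.17299
So phi_hat = [-0.1730, 0.2890, 0.3890].
Therefore phi_hat_3 = 0.3890.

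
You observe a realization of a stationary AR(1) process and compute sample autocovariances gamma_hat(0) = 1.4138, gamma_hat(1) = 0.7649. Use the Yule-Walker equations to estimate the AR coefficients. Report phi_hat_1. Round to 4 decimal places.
\hat\phi_{1} = 0.5410

The Yule-Walker equations for an AR(p) process read, in matrix form,
  Gamma_p phi = r_p,   with   (Gamma_p)_{ij} = gamma(|i - j|),
                       (r_p)_i = gamma(i),   i,j = 1..p.
Substitute the sample gammas (Toeplitz matrix and right-hand side of size 1):
  Gamma_p = [[1.4138]]
  r_p     = [0.7649]
With p = 1 this is the single equation gamma(0) phi_1 = gamma(1):
  phi_hat_1 = gamma(1) / gamma(0) = 0.7649 / 1.4138 = 0.5410.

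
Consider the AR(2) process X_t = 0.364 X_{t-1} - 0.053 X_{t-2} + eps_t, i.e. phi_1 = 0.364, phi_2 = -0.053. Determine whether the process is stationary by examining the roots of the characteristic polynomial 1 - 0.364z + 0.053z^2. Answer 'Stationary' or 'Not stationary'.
\text{Stationary}

The AR(p) characteristic polynomial is P(z) = 1 - 0.364z + 0.053z^2.
Stationarity requires all roots to lie outside the unit circle, i.e. |z| > 1 for every root.
Set 1 + (-0.364) z + (0.053) z^2 = 0, i.e. a z^2 + b z + c = 0 with a = 0.053, b = -0.364, c = 1.
Discriminant D = b^2 - 4ac = (-0.364)^2 - 4*(0.053)*1 = 0.132496 - (0.212) = -0.079504.
D < 0, so the roots are the complex-conjugate pair z = (-b +/- i sqrt(-D)) / (2a) = 3.434 +/- 2.66i.
For a conjugate pair |z|^2 = z * conj(z) = (product of roots) = c/a = 1/(0.053) = 18.867925, so |z| = sqrt(18.867925) = 4.3437 for both roots.
Moduli of all roots: 4.3437, 4.3437.
All moduli strictly greater than 1? Yes.
Verdict: Stationary.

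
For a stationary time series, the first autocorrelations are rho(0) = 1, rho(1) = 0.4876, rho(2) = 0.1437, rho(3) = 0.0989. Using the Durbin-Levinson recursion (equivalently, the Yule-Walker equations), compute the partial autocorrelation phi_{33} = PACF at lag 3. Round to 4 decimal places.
\phi_{33} = 0.1070

The PACF at lag k is phi_{kk}, the last component of the solution
to the Yule-Walker system G_k phi = r_k where
  (G_k)_{ij} = rho(|i - j|), (r_k)_i = rho(i), i,j = 1..k.
Equivalently, Durbin-Levinson gives phi_{kk} iteratively:
  phi_{11} = rho(1)
  phi_{kk} = [rho(k) - sum_{j=1..k-1} phi_{k-1,j} rho(k-j)]
            / [1 - sum_{j=1..k-1} phi_{k-1,j} rho(j)],
  phi_{k,j} = phi_{k-1,j} - phi_{kk} phi_{k-1,k-j},  j = 1..k-1.
Step k = 1:
  phi_11 = rho(1) = 0.4876.
Step k = 2:
  phi_22 = [rho(2) - phi_11 rho(1)] / [1 - phi_11 rho(1)] = [0.1437 - (0.4876)(0.4876)] / [1 - (0.4876)(0.4876)]
         = -0.09405376 / 0.76224624 = -0.12339.
  Update: phi_21 = phi_11 - phi_22 phi_11 = 0.4876 - (-0.12339)(0.4876) = 0.547765.
Step k = 3:
  phi_33 = [rho(3) - phi_21 rho(2) - phi_22 rho(1)] / [1 - phi_21 rho(1) - phi_22 rho(2)]
    numerator   = 0.0989 - (0.547765)(0.1437) - (-0.12339)(0.4876) = 0.08035125
    denominator = 1 - (0.547765)(0.4876) - (-0.12339)(0.1437) = 0.75064092
  phi_33 = 0.08035125 / 0.75064092 = 0.107.
Therefore phi_{33} = 0.1070.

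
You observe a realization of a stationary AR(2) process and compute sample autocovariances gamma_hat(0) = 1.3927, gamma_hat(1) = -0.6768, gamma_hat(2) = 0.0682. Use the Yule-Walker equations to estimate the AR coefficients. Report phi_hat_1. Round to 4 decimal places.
\hat\phi_{1} = -0.6051

The Yule-Walker equations for an AR(p) process read, in matrix form,
  Gamma_p phi = r_p,   with   (Gamma_p)_{ij} = gamma(|i - j|),
                       (r_p)_i = gamma(i),   i,j = 1..p.
Substitute the sample gammas (Toeplitz matrix and right-hand side of size 2):
  Gamma_p = [[1.3927, -0.6768], [-0.6768, 1.3927]]
  r_p     = [-0.6768, 0.0682]
Written out:
  1.3927 phi_1 - 0.6768 phi_2 = -0.6768
  -0.6768 phi_1 + 1.3927 phi_2 = 0.0682
Solve by Cramer's rule:
  det = gamma(0)^2 - gamma(1)^2 = (1.3927)^2 - (-0.6768)^2 = 1.93961329 - 0.45805824 = 1.48155505
  phi_hat_1 = [gamma(1) gamma(0) - gamma(1) gamma(2)] / det = [(-0.6768)(1.3927) - (-0.6768)(0.0682)] / 1.48155505 = -0.8964216 / 1.48155505 = -0.6051
  phi_hat_2 = [gamma(0) gamma(2) - gamma(1)^2] / det = [(1.3927)(0.0682) - (-0.6768)^2] / 1.48155505 = -0.3630761 / 1.48155505 = -0.2451
So phi_hat = [-0.6051, -0.2451].
Therefore phi_hat_1 = -0.6051.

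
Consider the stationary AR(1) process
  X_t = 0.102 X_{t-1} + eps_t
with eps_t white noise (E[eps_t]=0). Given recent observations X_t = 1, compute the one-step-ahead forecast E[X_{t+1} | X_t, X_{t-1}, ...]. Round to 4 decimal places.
E[X_{t+1} \mid \mathcal F_t] = 0.1020

For an AR(p) model X_t = c + sum_i phi_i X_{t-i} + eps_t, the
one-step-ahead conditional mean is
  E[X_{t+1} | X_t, ...] = c + sum_i phi_i X_{t+1-i}.
Substitute known values:
  E[X_{t+1} | ...] = (0.102) * (1)
                   = 0.1020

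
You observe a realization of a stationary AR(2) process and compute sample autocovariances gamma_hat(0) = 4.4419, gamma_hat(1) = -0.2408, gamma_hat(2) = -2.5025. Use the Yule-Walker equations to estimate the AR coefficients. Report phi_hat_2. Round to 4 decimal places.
\hat\phi_{2} = -0.5680

The Yule-Walker equations for an AR(p) process read, in matrix form,
  Gamma_p phi = r_p,   with   (Gamma_p)_{ij} = gamma(|i - j|),
                       (r_p)_i = gamma(i),   i,j = 1..p.
Substitute the sample gammas (Toeplitz matrix and right-hand side of size 2):
  Gamma_p = [[4.4419, -0.2408], [-0.2408, 4.4419]]
  r_p     = [-0.2408, -2.5025]
Written out:
  4.4419 phi_1 - 0.2408 phi_2 = -0.2408
  -0.2408 phi_1 + 4.4419 phi_2 = -2.5025
Solve by Cramer's rule:
  det = gamma(0)^2 - gamma(1)^2 = (4.4419)^2 - (-0.2408)^2 = 19.73047561 - 0.05798464 = 19.67249097
  phi_hat_1 = [gamma(1) gamma(0) - gamma(1) gamma(2)] / det = [(-0.2408)(4.4419) - (-0.2408)(-2.5025)] / 19.67249097 = -1.67221152 / 19.67249097 = -0.085
  phi_hat_2 = [gamma(0) gamma(2) - gamma(1)^2] / det = [(4.4419)(-2.5025) - (-0.2408)^2] / 19.67249097 = -11.17383939 / 19.67249097 = -0.568
So phi_hat = [-0.0850, -0.5680].
Therefore phi_hat_2 = -0.5680.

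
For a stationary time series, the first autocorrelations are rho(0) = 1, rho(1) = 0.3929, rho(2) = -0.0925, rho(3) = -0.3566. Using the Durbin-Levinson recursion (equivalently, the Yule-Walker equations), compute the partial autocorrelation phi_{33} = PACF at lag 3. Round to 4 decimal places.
\phi_{33} = -0.2520

The PACF at lag k is phi_{kk}, the last component of the solution
to the Yule-Walker system G_k phi = r_k where
  (G_k)_{ij} = rho(|i - j|), (r_k)_i = rho(i), i,j = 1..k.
Equivalently, Durbin-Levinson gives phi_{kk} iteratively:
  phi_{11} = rho(1)
  phi_{kk} = [rho(k) - sum_{j=1..k-1} phi_{k-1,j} rho(k-j)]
            / [1 - sum_{j=1..k-1} phi_{k-1,j} rho(j)],
  phi_{k,j} = phi_{k-1,j} - phi_{kk} phi_{k-1,k-j},  j = 1..k-1.
Step k = 1:
  phi_11 = rho(1) = 0.3929.
Step k = 2:
  phi_22 = [rho(2) - phi_11 rho(1)] / [1 - phi_11 rho(1)] = [-0.0925 - (0.3929)(0.3929)] / [1 - (0.3929)(0.3929)]
         = -0.24687041 / 0.84562959 = -0.291937.
  Update: phi_21 = phi_11 - phi_22 phi_11 = 0.3929 - (-0.291937)(0.3929) = 0.507602.
Step k = 3:
  phi_33 = [rho(3) - phi_21 rho(2) - phi_22 rho(1)] / [1 - phi_21 rho(1) - phi_22 rho(2)]
    numerator   = -0.3566 - (0.507602)(-0.0925) - (-0.291937)(0.3929) = -0.19494484
    denominator = 1 - (0.507602)(0.3929) - (-0.291937)(-0.0925) = 0.77355903
  phi_33 = -0.19494484 / 0.77355903 = -0.252.
Therefore phi_{33} = -0.2520.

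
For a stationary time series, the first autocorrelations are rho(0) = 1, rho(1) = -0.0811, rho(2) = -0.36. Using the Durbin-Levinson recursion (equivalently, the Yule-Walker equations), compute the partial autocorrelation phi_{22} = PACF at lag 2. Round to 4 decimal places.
\phi_{22} = -0.3690

The PACF at lag k is phi_{kk}, the last component of the solution
to the Yule-Walker system G_k phi = r_k where
  (G_k)_{ij} = rho(|i - j|), (r_k)_i = rho(i), i,j = 1..k.
Equivalently, Durbin-Levinson gives phi_{kk} iteratively:
  phi_{11} = rho(1)
  phi_{kk} = [rho(k) - sum_{j=1..k-1} phi_{k-1,j} rho(k-j)]
            / [1 - sum_{j=1..k-1} phi_{k-1,j} rho(j)],
  phi_{k,j} = phi_{k-1,j} - phi_{kk} phi_{k-1,k-j},  j = 1..k-1.
Step k = 1:
  phi_11 = rho(1) = -0.0811.
Step k = 2:
  phi_22 = [rho(2) - phi_11 rho(1)] / [1 - phi_11 rho(1)] = [-0.36 - (-0.0811)(-0.0811)] / [1 - (-0.0811)(-0.0811)]
         = -0.36657721 / 0.99342279 = -0.369.
Therefore phi_{22} = -0.3690.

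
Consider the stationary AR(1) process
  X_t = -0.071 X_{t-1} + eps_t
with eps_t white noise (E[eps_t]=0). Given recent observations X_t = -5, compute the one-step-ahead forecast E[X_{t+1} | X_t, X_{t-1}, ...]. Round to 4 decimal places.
E[X_{t+1} \mid \mathcal F_t] = 0.3550

For an AR(p) model X_t = c + sum_i phi_i X_{t-i} + eps_t, the
one-step-ahead conditional mean is
  E[X_{t+1} | X_t, ...] = c + sum_i phi_i X_{t+1-i}.
Substitute known values:
  E[X_{t+1} | ...] = (-0.071) * (-5)
                   = 0.3550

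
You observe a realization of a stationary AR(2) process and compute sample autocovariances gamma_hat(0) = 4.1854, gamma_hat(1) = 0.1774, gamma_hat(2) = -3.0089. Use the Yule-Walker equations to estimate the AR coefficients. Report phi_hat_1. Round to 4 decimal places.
\hat\phi_{1} = 0.0730

The Yule-Walker equations for an AR(p) process read, in matrix form,
  Gamma_p phi = r_p,   with   (Gamma_p)_{ij} = gamma(|i - j|),
                       (r_p)_i = gamma(i),   i,j = 1..p.
Substitute the sample gammas (Toeplitz matrix and right-hand side of size 2):
  Gamma_p = [[4.1854, 0.1774], [0.1774, 4.1854]]
  r_p     = [0.1774, -3.0089]
Written out:
  4.1854 phi_1 + 0.1774 phi_2 = 0.1774
  0.1774 phi_1 + 4.1854 phi_2 = -3.0089
Solve by Cramer's rule:
  det = gamma(0)^2 - gamma(1)^2 = (4.1854)^2 - (0.1774)^2 = 17.51757316 - 0.03147076 = 17.4861024
  phi_hat_1 = [gamma(1) gamma(0) - gamma(1) gamma(2)] / det = [(0.1774)(4.1854) - (0.1774)(-3.0089)] / 17.4861024 = 1.27626882 / 17.4861024 = 0.073
  phi_hat_2 = [gamma(0) gamma(2) - gamma(1)^2] / det = [(4.1854)(-3.0089) - (0.1774)^2] / 17.4861024 = -12.62492082 / 17.4861024 = -0.722
So phi_hat = [0.0730, -0.7220].
Therefore phi_hat_1 = 0.0730.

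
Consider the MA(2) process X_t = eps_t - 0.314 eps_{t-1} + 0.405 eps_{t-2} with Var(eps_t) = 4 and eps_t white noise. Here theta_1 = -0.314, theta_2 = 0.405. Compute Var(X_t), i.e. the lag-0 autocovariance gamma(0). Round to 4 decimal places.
\gamma(0) = 5.0505

For an MA(q) process X_t = eps_t + sum_i theta_i eps_{t-i} with
Var(eps_t) = sigma^2, the variance is
  gamma(0) = sigma^2 * (1 + sum_i theta_i^2).
  sum_i theta_i^2 = (-0.314)^2 + (0.405)^2 = 0.098596 + 0.164025 = 0.262621.
  gamma(0) = 4 * (1 + 0.262621) = 4 * 1.262621 = 5.050484, which rounds to 5.0505.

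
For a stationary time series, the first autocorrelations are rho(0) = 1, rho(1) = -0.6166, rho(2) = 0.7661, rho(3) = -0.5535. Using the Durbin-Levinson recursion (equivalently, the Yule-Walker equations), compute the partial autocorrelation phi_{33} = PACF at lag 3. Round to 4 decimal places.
\phi_{33} = 0.0229

The PACF at lag k is phi_{kk}, the last component of the solution
to the Yule-Walker system G_k phi = r_k where
  (G_k)_{ij} = rho(|i - j|), (r_k)_i = rho(i), i,j = 1..k.
Equivalently, Durbin-Levinson gives phi_{kk} iteratively:
  phi_{11} = rho(1)
  phi_{kk} = [rho(k) - sum_{j=1..k-1} phi_{k-1,j} rho(k-j)]
            / [1 - sum_{j=1..k-1} phi_{k-1,j} rho(j)],
  phi_{k,j} = phi_{k-1,j} - phi_{kk} phi_{k-1,k-j},  j = 1..k-1.
Step k = 1:
  phi_11 = rho(1) = -0.6166.
Step k = 2:
  phi_22 = [rho(2) - phi_11 rho(1)] / [1 - phi_11 rho(1)] = [0.7661 - (-0.6166)(-0.6166)] / [1 - (-0.6166)(-0.6166)]
         = 0.38590444 / 0.61980444 = 0.622623.
  Update: phi_21 = phi_11 - phi_22 phi_11 = -0.6166 - (0.622623)(-0.6166) = -0.232691.
Step k = 3:
  phi_33 = [rho(3) - phi_21 rho(2) - phi_22 rho(1)] / [1 - phi_21 rho(1) - phi_22 rho(2)]
    numerator   = -0.5535 - (-0.232691)(0.7661) - (0.622623)(-0.6166) = 0.00867364
    denominator = 1 - (-0.232691)(-0.6166) - (0.622623)(0.7661) = 0.3795315
  phi_33 = 0.00867364 / 0.3795315 = 0.0229.
Therefore phi_{33} = 0.0229.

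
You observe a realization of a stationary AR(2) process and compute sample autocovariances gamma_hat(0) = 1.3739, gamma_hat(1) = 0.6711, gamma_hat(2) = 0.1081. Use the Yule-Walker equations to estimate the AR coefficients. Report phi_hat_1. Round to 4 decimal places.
\hat\phi_{1} = 0.5911

The Yule-Walker equations for an AR(p) process read, in matrix form,
  Gamma_p phi = r_p,   with   (Gamma_p)_{ij} = gamma(|i - j|),
                       (r_p)_i = gamma(i),   i,j = 1..p.
Substitute the sample gammas (Toeplitz matrix and right-hand side of size 2):
  Gamma_p = [[1.3739, 0.6711], [0.6711, 1.3739]]
  r_p     = [0.6711, 0.1081]
Written out:
  1.3739 phi_1 + 0.6711 phi_2 = 0.6711
  0.6711 phi_1 + 1.3739 phi_2 = 0.1081
Solve by Cramer's rule:
  det = gamma(0)^2 - gamma(1)^2 = (1.3739)^2 - (0.6711)^2 = 1.88760121 - 0.45037521 = 1.437226
  phi_hat_1 = [gamma(1) gamma(0) - gamma(1) gamma(2)] / det = [(0.6711)(1.3739) - (0.6711)(0.1081)] / 1.437226 = 0.84947838 / 1.437226 = 0.5911
  phi_hat_2 = [gamma(0) gamma(2) - gamma(1)^2] / det = [(1.3739)(0.1081) - (0.6711)^2] / 1.437226 = -0.30185662 / 1.437226 = -0.21
So phi_hat = [0.5911, -0.2100].
Therefore phi_hat_1 = 0.5911.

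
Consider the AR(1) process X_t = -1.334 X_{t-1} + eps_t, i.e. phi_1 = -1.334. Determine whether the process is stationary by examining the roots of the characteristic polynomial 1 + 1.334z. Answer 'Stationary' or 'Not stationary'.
\text{Not stationary}

The AR(p) characteristic polynomial is P(z) = 1 + 1.334z.
Stationarity requires all roots to lie outside the unit circle, i.e. |z| > 1 for every root.
This is linear in z: 1 + (1.334) z = 0  =>  z = -1/(1.334) = -0.749625,  |z| = 0.749625.
Moduli of all roots: 0.7496.
All moduli strictly greater than 1? No.
Verdict: Not stationary.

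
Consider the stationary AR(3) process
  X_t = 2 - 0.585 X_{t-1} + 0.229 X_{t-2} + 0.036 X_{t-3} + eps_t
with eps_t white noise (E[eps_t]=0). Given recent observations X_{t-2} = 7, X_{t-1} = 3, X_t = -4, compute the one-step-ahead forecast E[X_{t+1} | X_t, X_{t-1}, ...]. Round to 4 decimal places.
E[X_{t+1} \mid \mathcal F_t] = 5.2790

For an AR(p) model X_t = c + sum_i phi_i X_{t-i} + eps_t, the
one-step-ahead conditional mean is
  E[X_{t+1} | X_t, ...] = c + sum_i phi_i X_{t+1-i}.
Substitute known values:
  E[X_{t+1} | ...] = 2 + (-0.585) * (-4) + (0.229) * (3) + (0.036) * (7)
                   = 5.2790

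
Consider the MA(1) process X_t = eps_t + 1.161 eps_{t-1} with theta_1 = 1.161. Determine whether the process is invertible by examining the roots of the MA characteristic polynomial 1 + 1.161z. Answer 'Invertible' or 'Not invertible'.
\text{Not invertible}

The MA(q) characteristic polynomial is P(z) = 1 + 1.161z.
Invertibility requires all roots to lie outside the unit circle, i.e. |z| > 1 for every root.
This is linear in z: 1 + (1.161) z = 0  =>  z = -1/(1.161) = -0.861326,  |z| = 0.861326.
Moduli of all roots: 0.8613.
All moduli strictly greater than 1? No.
Verdict: Not invertible.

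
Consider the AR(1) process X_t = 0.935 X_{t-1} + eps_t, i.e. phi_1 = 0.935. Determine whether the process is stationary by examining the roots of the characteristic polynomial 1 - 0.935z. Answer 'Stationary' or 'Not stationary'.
\text{Stationary}

The AR(p) characteristic polynomial is P(z) = 1 - 0.935z.
Stationarity requires all roots to lie outside the unit circle, i.e. |z| > 1 for every root.
This is linear in z: 1 + (-0.935) z = 0  =>  z = -1/(-0.935) = 1.069519,  |z| = 1.069519.
Moduli of all roots: 1.0695.
All moduli strictly greater than 1? Yes.
Verdict: Stationary.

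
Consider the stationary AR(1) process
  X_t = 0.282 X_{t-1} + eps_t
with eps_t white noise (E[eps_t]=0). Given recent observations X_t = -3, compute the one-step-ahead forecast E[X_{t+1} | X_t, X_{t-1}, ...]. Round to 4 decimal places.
E[X_{t+1} \mid \mathcal F_t] = -0.8460

For an AR(p) model X_t = c + sum_i phi_i X_{t-i} + eps_t, the
one-step-ahead conditional mean is
  E[X_{t+1} | X_t, ...] = c + sum_i phi_i X_{t+1-i}.
Substitute known values:
  E[X_{t+1} | ...] = (0.282) * (-3)
                   = -0.8460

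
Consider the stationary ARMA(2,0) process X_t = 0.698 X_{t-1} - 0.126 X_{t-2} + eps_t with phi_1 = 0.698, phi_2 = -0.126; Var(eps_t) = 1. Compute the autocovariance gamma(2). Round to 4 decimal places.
\gamma(2) = 0.5061

Multiply the model equation by X_{t-k} and take expectations. With theta_0 = psi_0 = 1 and psi_j the MA(infinity) weights, this gives
  gamma(k) - sum_i phi_i gamma(k-i) = c_k,
  c_k = sigma^2 * sum_{j=k..q} theta_j psi_{j-k}   (c_k = 0 for k > q),
using gamma(-m) = gamma(m).
Pure AR (q = 0): c_0 = sigma^2 = 1, c_k = 0 for k >= 1.
Equations for k = 0, 1, 2 (AR order 2, c_2 = 0):
  (E0) gamma(0) = phi_1 gamma(1) + phi_2 gamma(2) + c_0
  (E1) gamma(1) = phi_1 gamma(0) + phi_2 gamma(1) + c_1
  (E2) gamma(2) = phi_1 gamma(1) + phi_2 gamma(0)
From (E1): gamma(1) = A gamma(0) + B with
  A = phi_1 / (1 - phi_2) = 0.698 / 1.126 = 0.619893,   B = c_1 / (1 - phi_2) = 0 / 1.126 = 0.
Insert (E2) into (E0): gamma(0) (1 - phi_2^2) = phi_1 (1 + phi_2) gamma(1) + c_0.
  phi_1 (1 + phi_2) = (0.698)(0.874) = 0.610052,   1 - phi_2^2 = 0.984124.
Replace gamma(1) by A gamma(0) + B and collect gamma(0):
  gamma(0) [0.984124 - (0.610052)(0.619893)] = c_0 = 1
  gamma(0) * 0.605957 = 1
  gamma(0) = 1 / 0.605957 = 1.650283.
  gamma(1) = A gamma(0) = (0.619893)(1.650283) = 1.022999.
  gamma(2) = phi_1 gamma(1) + phi_2 gamma(0) = (0.698)(1.022999) + (-0.126)(1.650283) = 0.506118.
Therefore gamma(2) = 0.5061 (to 4 decimal places).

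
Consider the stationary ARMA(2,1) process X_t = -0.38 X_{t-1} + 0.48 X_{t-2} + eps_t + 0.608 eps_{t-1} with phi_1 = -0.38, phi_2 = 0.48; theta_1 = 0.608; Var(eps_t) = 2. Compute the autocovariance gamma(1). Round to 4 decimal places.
\gamma(1) = 0.3779

Multiply the model equation by X_{t-k} and take expectations. With theta_0 = psi_0 = 1 and psi_j the MA(infinity) weights, this gives
  gamma(k) - sum_i phi_i gamma(k-i) = c_k,
  c_k = sigma^2 * sum_{j=k..q} theta_j psi_{j-k}   (c_k = 0 for k > q),
using gamma(-m) = gamma(m).
psi-weights needed (psi_j = theta_j + sum_i phi_i psi_{j-i}):
  psi_1 = theta_1 + phi_1 = 0.608 + (-0.38) = 0.228
Right-hand sides:
  c_0 = sigma^2 (1 + theta_1 psi_1) = 2 * (1 + (0.608)(0.228)) = 2 * 1.138624 = 2.277248
  c_1 = sigma^2 theta_1 = 2 * (0.608) = 1.216
  c_2 = 0
Equations for k = 0, 1, 2 (AR order 2, c_2 = 0):
  (E0) gamma(0) = phi_1 gamma(1) + phi_2 gamma(2) + c_0
  (E1) gamma(1) = phi_1 gamma(0) + phi_2 gamma(1) + c_1
  (E2) gamma(2) = phi_1 gamma(1) + phi_2 gamma(0)
From (E1): gamma(1) = A gamma(0) + B with
  A = phi_1 / (1 - phi_2) = -0.38 / 0.52 = -0.730769,   B = c_1 / (1 - phi_2) = 1.216 / 0.52 = 2.338462.
Insert (E2) into (E0): gamma(0) (1 - phi_2^2) = phi_1 (1 + phi_2) gamma(1) + c_0.
  phi_1 (1 + phi_2) = (-0.38)(1.48) = -0.5624,   1 - phi_2^2 = 0.7696.
Replace gamma(1) by A gamma(0) + B and collect gamma(0):
  gamma(0) [0.7696 - (-0.5624)(-0.730769)] = (-0.5624)(2.338462) + 2.277248
  gamma(0) * 0.358615 = 0.962097
  gamma(0) = 0.962097 / 0.358615 = 2.682811.
  gamma(1) = A gamma(0) + B = (-0.730769)(2.682811) + (2.338462) = 0.377946.
Therefore gamma(1) = 0.3779 (to 4 decimal places).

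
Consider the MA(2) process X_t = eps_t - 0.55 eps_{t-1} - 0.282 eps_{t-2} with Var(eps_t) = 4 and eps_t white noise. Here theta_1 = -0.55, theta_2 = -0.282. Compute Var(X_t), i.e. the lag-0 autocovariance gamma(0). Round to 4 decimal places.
\gamma(0) = 5.5281

For an MA(q) process X_t = eps_t + sum_i theta_i eps_{t-i} with
Var(eps_t) = sigma^2, the variance is
  gamma(0) = sigma^2 * (1 + sum_i theta_i^2).
  sum_i theta_i^2 = (-0.55)^2 + (-0.282)^2 = 0.3025 + 0.079524 = 0.382024.
  gamma(0) = 4 * (1 + 0.382024) = 4 * 1.382024 = 5.528096, which rounds to 5.5281.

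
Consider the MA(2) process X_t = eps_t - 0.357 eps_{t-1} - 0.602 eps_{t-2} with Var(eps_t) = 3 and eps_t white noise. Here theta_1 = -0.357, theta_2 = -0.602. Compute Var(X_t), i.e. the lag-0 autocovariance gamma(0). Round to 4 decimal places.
\gamma(0) = 4.4696

For an MA(q) process X_t = eps_t + sum_i theta_i eps_{t-i} with
Var(eps_t) = sigma^2, the variance is
  gamma(0) = sigma^2 * (1 + sum_i theta_i^2).
  sum_i theta_i^2 = (-0.357)^2 + (-0.602)^2 = 0.127449 + 0.362404 = 0.489853.
  gamma(0) = 3 * (1 + 0.489853) = 3 * 1.489853 = 4.469559, which rounds to 4.4696.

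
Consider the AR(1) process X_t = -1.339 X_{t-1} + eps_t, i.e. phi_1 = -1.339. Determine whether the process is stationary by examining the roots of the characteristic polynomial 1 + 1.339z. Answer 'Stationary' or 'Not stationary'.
\text{Not stationary}

The AR(p) characteristic polynomial is P(z) = 1 + 1.339z.
Stationarity requires all roots to lie outside the unit circle, i.e. |z| > 1 for every root.
This is linear in z: 1 + (1.339) z = 0  =>  z = -1/(1.339) = -0.746826,  |z| = 0.746826.
Moduli of all roots: 0.7468.
All moduli strictly greater than 1? No.
Verdict: Not stationary.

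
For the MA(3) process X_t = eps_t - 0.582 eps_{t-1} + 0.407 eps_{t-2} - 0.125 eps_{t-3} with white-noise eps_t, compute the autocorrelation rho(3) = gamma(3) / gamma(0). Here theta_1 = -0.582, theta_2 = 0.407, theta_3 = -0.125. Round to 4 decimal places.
\rho(3) = -0.0822

For an MA(q) process with theta_0 = 1, the autocovariance is
  gamma(k) = sigma^2 * sum_{i=0..q-k} theta_i * theta_{i+k},
and rho(k) = gamma(k) / gamma(0). Sigma^2 cancels.
  numerator   = (1)*(-0.125) = -0.125.
  denominator = (1)^2 + (-0.582)^2 + (0.407)^2 + (-0.125)^2 = 1.519998.
  rho(3) = -0.125 / 1.519998 = -0.0822.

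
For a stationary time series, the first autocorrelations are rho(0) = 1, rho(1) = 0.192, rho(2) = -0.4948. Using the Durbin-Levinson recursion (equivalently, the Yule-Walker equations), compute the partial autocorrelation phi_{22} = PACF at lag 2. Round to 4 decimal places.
\phi_{22} = -0.5520

The PACF at lag k is phi_{kk}, the last component of the solution
to the Yule-Walker system G_k phi = r_k where
  (G_k)_{ij} = rho(|i - j|), (r_k)_i = rho(i), i,j = 1..k.
Equivalently, Durbin-Levinson gives phi_{kk} iteratively:
  phi_{11} = rho(1)
  phi_{kk} = [rho(k) - sum_{j=1..k-1} phi_{k-1,j} rho(k-j)]
            / [1 - sum_{j=1..k-1} phi_{k-1,j} rho(j)],
  phi_{k,j} = phi_{k-1,j} - phi_{kk} phi_{k-1,k-j},  j = 1..k-1.
Step k = 1:
  phi_11 = rho(1) = 0.192.
Step k = 2:
  phi_22 = [rho(2) - phi_11 rho(1)] / [1 - phi_11 rho(1)] = [-0.4948 - (0.192)(0.192)] / [1 - (0.192)(0.192)]
         = -0.531664 / 0.963136 = -0.552.
Therefore phi_{22} = -0.5520.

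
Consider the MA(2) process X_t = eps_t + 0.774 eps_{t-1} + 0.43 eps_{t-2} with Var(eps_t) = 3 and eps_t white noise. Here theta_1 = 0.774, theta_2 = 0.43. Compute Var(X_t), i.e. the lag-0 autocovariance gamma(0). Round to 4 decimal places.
\gamma(0) = 5.3519

For an MA(q) process X_t = eps_t + sum_i theta_i eps_{t-i} with
Var(eps_t) = sigma^2, the variance is
  gamma(0) = sigma^2 * (1 + sum_i theta_i^2).
  sum_i theta_i^2 = (0.774)^2 + (0.43)^2 = 0.599076 + 0.1849 = 0.783976.
  gamma(0) = 3 * (1 + 0.783976) = 3 * 1.783976 = 5.351928, which rounds to 5.3519.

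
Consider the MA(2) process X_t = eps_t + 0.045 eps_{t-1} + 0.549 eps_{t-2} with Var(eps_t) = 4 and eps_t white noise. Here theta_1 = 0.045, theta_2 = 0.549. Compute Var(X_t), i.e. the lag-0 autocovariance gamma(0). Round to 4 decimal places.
\gamma(0) = 5.2137

For an MA(q) process X_t = eps_t + sum_i theta_i eps_{t-i} with
Var(eps_t) = sigma^2, the variance is
  gamma(0) = sigma^2 * (1 + sum_i theta_i^2).
  sum_i theta_i^2 = (0.045)^2 + (0.549)^2 = 0.002025 + 0.301401 = 0.303426.
  gamma(0) = 4 * (1 + 0.303426) = 4 * 1.303426 = 5.213704, which rounds to 5.2137.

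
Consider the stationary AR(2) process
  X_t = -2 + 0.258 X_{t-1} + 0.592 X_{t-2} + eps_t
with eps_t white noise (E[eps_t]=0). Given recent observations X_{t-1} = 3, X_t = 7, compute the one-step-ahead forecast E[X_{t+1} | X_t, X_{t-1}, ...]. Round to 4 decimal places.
E[X_{t+1} \mid \mathcal F_t] = 1.5820

For an AR(p) model X_t = c + sum_i phi_i X_{t-i} + eps_t, the
one-step-ahead conditional mean is
  E[X_{t+1} | X_t, ...] = c + sum_i phi_i X_{t+1-i}.
Substitute known values:
  E[X_{t+1} | ...] = -2 + (0.258) * (7) + (0.592) * (3)
                   = 1.5820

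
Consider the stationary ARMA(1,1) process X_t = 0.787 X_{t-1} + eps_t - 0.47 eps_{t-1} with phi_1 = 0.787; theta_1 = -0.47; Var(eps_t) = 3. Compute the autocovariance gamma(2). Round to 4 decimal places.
\gamma(2) = 1.2390

Multiply the model equation by X_{t-k} and take expectations. With theta_0 = psi_0 = 1 and psi_j the MA(infinity) weights, this gives
  gamma(k) - sum_i phi_i gamma(k-i) = c_k,
  c_k = sigma^2 * sum_{j=k..q} theta_j psi_{j-k}   (c_k = 0 for k > q),
using gamma(-m) = gamma(m).
psi-weights needed (psi_j = theta_j + sum_i phi_i psi_{j-i}):
  psi_1 = theta_1 + phi_1 = -0.47 + (0.787) = 0.317
Right-hand sides:
  c_0 = sigma^2 (1 + theta_1 psi_1) = 3 * (1 + (-0.47)(0.317)) = 3 * 0.85101 = 2.55303
  c_1 = sigma^2 theta_1 = 3 * (-0.47) = -1.41
  c_2 = 0
Equations for k = 0 and k = 1 (AR order 1):
  gamma(0) = phi_1 gamma(1) + c_0
  gamma(1) = phi_1 gamma(0) + c_1
Substituting the second into the first: gamma(0) (1 - phi_1^2) = c_0 + phi_1 c_1, so
  gamma(0) = (c_0 + phi_1 c_1) / (1 - phi_1^2) = (2.55303 + (0.787)(-1.41)) / (1 - (0.787)^2) = 1.44336 / 0.380631 = 3.792019.
  gamma(1) = phi_1 gamma(0) + c_1 = (0.787)(3.792019) + (-1.41) = 1.574319.
For k = 2 (> q): gamma(2) = phi_1 gamma(1) = (0.787)(1.574319) = 1.238989.
Therefore gamma(2) = 1.2390 (to 4 decimal places).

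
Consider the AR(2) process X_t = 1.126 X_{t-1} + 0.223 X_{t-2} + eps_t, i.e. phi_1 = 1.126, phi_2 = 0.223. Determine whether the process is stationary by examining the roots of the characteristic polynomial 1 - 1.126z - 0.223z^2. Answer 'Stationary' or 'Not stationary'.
\text{Not stationary}

The AR(p) characteristic polynomial is P(z) = 1 - 1.126z - 0.223z^2.
Stationarity requires all roots to lie outside the unit circle, i.e. |z| > 1 for every root.
Set 1 + (-1.126) z + (-0.223) z^2 = 0, i.e. a z^2 + b z + c = 0 with a = -0.223, b = -1.126, c = 1.
Discriminant D = b^2 - 4ac = (-1.126)^2 - 4*(-0.223)*1 = 1.267876 - (-0.892) = 2.159876.
D >= 0, so the roots are real: z = (-b +/- sqrt(D)) / (2a) = (1.126 +/- 1.469652) / (-0.446).
  z_1 = (1.126 + 1.469652) / (-0.446) = -5.8198,   |z_1| = 5.8198.
  z_2 = (1.126 - 1.469652) / (-0.446) = 0.7705,   |z_2| = 0.7705.
Moduli of all roots: 5.8198, 0.7705.
All moduli strictly greater than 1? No.
Verdict: Not stationary.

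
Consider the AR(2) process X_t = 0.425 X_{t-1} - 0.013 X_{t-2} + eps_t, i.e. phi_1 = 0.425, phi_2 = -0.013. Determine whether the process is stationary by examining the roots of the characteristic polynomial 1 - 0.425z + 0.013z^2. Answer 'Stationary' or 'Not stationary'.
\text{Stationary}

The AR(p) characteristic polynomial is P(z) = 1 - 0.425z + 0.013z^2.
Stationarity requires all roots to lie outside the unit circle, i.e. |z| > 1 for every root.
Set 1 + (-0.425) z + (0.013) z^2 = 0, i.e. a z^2 + b z + c = 0 with a = 0.013, b = -0.425, c = 1.
Discriminant D = b^2 - 4ac = (-0.425)^2 - 4*(0.013)*1 = 0.180625 - (0.052) = 0.128625.
D >= 0, so the roots are real: z = (-b +/- sqrt(D)) / (2a) = (0.425 +/- 0.358643) / (0.026).
  z_1 = (0.425 + 0.358643) / (0.026) = 30.1401,   |z_1| = 30.1401.
  z_2 = (0.425 - 0.358643) / (0.026) = 2.5522,   |z_2| = 2.5522.
Moduli of all roots: 30.1401, 2.5522.
All moduli strictly greater than 1? Yes.
Verdict: Stationary.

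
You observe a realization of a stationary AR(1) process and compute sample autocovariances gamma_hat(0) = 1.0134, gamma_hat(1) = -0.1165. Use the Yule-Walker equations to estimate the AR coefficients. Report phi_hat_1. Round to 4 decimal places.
\hat\phi_{1} = -0.1150

The Yule-Walker equations for an AR(p) process read, in matrix form,
  Gamma_p phi = r_p,   with   (Gamma_p)_{ij} = gamma(|i - j|),
                       (r_p)_i = gamma(i),   i,j = 1..p.
Substitute the sample gammas (Toeplitz matrix and right-hand side of size 1):
  Gamma_p = [[1.0134]]
  r_p     = [-0.1165]
With p = 1 this is the single equation gamma(0) phi_1 = gamma(1):
  phi_hat_1 = gamma(1) / gamma(0) = -0.1165 / 1.0134 = -0.1150.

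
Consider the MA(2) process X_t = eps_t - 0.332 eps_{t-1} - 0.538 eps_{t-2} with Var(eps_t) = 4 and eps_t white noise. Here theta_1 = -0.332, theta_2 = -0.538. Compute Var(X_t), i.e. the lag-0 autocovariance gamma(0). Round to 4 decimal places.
\gamma(0) = 5.5987

For an MA(q) process X_t = eps_t + sum_i theta_i eps_{t-i} with
Var(eps_t) = sigma^2, the variance is
  gamma(0) = sigma^2 * (1 + sum_i theta_i^2).
  sum_i theta_i^2 = (-0.332)^2 + (-0.538)^2 = 0.110224 + 0.289444 = 0.399668.
  gamma(0) = 4 * (1 + 0.399668) = 4 * 1.399668 = 5.598672, which rounds to 5.5987.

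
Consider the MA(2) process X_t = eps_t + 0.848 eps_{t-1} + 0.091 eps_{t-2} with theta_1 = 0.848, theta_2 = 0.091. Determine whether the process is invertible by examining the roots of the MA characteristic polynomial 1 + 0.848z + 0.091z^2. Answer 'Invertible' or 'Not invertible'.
\text{Invertible}

The MA(q) characteristic polynomial is P(z) = 1 + 0.848z + 0.091z^2.
Invertibility requires all roots to lie outside the unit circle, i.e. |z| > 1 for every root.
Set 1 + (0.848) z + (0.091) z^2 = 0, i.e. a z^2 + b z + c = 0 with a = 0.091, b = 0.848, c = 1.
Discriminant D = b^2 - 4ac = (0.848)^2 - 4*(0.091)*1 = 0.719104 - (0.364) = 0.355104.
D >= 0, so the roots are real: z = (-b +/- sqrt(D)) / (2a) = (-0.848 +/- 0.595906) / (0.182).
  z_1 = (-0.848 + 0.595906) / (0.182) = -1.3851,   |z_1| = 1.3851.
  z_2 = (-0.848 - 0.595906) / (0.182) = -7.9335,   |z_2| = 7.9335.
Moduli of all roots: 1.3851, 7.9335.
All moduli strictly greater than 1? Yes.
Verdict: Invertible.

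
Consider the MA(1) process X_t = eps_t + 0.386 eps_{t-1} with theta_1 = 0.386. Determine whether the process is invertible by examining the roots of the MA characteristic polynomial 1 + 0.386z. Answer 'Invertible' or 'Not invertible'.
\text{Invertible}

The MA(q) characteristic polynomial is P(z) = 1 + 0.386z.
Invertibility requires all roots to lie outside the unit circle, i.e. |z| > 1 for every root.
This is linear in z: 1 + (0.386) z = 0  =>  z = -1/(0.386) = -2.590674,  |z| = 2.590674.
Moduli of all roots: 2.5907.
All moduli strictly greater than 1? Yes.
Verdict: Invertible.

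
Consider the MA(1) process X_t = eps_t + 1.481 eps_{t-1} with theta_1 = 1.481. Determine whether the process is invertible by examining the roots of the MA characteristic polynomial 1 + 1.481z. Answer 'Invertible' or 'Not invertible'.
\text{Not invertible}

The MA(q) characteristic polynomial is P(z) = 1 + 1.481z.
Invertibility requires all roots to lie outside the unit circle, i.e. |z| > 1 for every root.
This is linear in z: 1 + (1.481) z = 0  =>  z = -1/(1.481) = -0.675219,  |z| = 0.675219.
Moduli of all roots: 0.6752.
All moduli strictly greater than 1? No.
Verdict: Not invertible.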